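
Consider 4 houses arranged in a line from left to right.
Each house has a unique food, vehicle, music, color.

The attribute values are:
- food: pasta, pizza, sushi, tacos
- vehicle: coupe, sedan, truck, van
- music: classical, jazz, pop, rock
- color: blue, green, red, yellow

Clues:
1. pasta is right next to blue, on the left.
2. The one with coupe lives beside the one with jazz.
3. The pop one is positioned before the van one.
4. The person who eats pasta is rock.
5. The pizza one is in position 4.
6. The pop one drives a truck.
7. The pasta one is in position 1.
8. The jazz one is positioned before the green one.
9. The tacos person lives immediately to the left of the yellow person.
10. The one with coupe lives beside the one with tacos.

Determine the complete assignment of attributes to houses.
Solution:

House | Food | Vehicle | Music | Color
--------------------------------------
  1   | pasta | coupe | rock | red
  2   | tacos | sedan | jazz | blue
  3   | sushi | truck | pop | yellow
  4   | pizza | van | classical | green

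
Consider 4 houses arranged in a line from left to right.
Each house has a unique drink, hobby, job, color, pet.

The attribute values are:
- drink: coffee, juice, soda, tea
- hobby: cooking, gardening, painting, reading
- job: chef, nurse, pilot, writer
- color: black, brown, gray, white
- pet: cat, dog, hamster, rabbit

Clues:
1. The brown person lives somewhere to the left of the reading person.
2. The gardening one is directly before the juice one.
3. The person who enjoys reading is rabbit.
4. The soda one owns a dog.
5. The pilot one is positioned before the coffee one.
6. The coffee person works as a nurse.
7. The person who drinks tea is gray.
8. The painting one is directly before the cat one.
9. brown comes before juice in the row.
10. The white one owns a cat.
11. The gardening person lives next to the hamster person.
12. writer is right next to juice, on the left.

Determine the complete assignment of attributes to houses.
Solution:

House | Drink | Hobby | Job | Color | Pet
-----------------------------------------
  1   | soda | gardening | writer | brown | dog
  2   | juice | painting | pilot | black | hamster
  3   | coffee | cooking | nurse | white | cat
  4   | tea | reading | chef | gray | rabbit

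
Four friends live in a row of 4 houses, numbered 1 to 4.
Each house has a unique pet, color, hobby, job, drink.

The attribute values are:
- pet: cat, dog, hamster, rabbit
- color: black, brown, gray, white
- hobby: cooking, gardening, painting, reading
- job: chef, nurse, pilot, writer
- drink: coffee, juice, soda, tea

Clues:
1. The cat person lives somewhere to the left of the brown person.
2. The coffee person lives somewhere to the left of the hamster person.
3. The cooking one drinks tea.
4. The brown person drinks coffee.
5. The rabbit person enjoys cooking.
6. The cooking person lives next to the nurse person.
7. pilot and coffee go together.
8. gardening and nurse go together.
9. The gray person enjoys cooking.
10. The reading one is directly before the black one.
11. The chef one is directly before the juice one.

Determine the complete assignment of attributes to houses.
Solution:

House | Pet | Color | Hobby | Job | Drink
-----------------------------------------
  1   | rabbit | gray | cooking | chef | tea
  2   | cat | white | gardening | nurse | juice
  3   | dog | brown | reading | pilot | coffee
  4   | hamster | black | painting | writer | soda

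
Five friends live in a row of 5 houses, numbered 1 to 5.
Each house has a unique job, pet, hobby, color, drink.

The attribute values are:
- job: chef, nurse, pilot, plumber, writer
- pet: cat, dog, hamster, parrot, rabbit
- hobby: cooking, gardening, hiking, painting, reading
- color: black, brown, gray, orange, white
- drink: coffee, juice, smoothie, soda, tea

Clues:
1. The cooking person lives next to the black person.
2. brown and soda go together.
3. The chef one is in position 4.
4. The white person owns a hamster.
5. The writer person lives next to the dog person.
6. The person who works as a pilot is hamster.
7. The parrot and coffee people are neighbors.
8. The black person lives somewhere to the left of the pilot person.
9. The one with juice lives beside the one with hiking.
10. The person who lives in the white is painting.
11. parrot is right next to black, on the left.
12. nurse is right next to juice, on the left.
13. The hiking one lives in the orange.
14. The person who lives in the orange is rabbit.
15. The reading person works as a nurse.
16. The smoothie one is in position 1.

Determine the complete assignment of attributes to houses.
Solution:

House | Job | Pet | Hobby | Color | Drink
-----------------------------------------
  1   | writer | parrot | cooking | gray | smoothie
  2   | nurse | dog | reading | black | coffee
  3   | pilot | hamster | painting | white | juice
  4   | chef | rabbit | hiking | orange | tea
  5   | plumber | cat | gardening | brown | soda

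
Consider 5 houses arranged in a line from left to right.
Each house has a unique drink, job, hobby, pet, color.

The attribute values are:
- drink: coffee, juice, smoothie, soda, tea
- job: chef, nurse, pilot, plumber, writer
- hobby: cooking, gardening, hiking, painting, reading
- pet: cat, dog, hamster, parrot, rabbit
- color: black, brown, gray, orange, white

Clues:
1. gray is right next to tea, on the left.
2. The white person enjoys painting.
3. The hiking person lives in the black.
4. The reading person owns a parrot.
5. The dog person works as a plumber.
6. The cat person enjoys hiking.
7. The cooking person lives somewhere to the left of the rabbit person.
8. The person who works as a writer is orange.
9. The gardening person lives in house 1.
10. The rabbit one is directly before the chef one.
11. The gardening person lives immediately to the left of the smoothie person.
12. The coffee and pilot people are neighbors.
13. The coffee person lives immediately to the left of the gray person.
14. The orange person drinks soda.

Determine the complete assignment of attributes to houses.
Solution:

House | Drink | Job | Hobby | Pet | Color
-----------------------------------------
  1   | coffee | plumber | gardening | dog | brown
  2   | smoothie | pilot | cooking | hamster | gray
  3   | tea | nurse | painting | rabbit | white
  4   | juice | chef | hiking | cat | black
  5   | soda | writer | reading | parrot | orange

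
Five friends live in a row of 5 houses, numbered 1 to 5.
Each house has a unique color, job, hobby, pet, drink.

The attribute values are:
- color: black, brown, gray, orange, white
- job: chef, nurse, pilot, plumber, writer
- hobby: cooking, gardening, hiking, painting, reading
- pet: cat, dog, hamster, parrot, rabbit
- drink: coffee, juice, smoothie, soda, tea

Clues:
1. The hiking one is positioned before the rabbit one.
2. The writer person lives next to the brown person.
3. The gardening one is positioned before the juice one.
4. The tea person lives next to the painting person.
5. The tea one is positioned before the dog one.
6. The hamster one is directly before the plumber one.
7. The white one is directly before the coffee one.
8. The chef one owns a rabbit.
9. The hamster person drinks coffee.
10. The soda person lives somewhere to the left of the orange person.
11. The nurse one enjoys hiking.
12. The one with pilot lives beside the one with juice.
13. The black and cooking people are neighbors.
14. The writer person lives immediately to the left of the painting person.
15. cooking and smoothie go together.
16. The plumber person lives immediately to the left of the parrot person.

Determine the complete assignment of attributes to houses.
Solution:

House | Color | Job | Hobby | Pet | Drink
-----------------------------------------
  1   | white | writer | gardening | cat | tea
  2   | brown | pilot | painting | hamster | coffee
  3   | gray | plumber | reading | dog | juice
  4   | black | nurse | hiking | parrot | soda
  5   | orange | chef | cooking | rabbit | smoothie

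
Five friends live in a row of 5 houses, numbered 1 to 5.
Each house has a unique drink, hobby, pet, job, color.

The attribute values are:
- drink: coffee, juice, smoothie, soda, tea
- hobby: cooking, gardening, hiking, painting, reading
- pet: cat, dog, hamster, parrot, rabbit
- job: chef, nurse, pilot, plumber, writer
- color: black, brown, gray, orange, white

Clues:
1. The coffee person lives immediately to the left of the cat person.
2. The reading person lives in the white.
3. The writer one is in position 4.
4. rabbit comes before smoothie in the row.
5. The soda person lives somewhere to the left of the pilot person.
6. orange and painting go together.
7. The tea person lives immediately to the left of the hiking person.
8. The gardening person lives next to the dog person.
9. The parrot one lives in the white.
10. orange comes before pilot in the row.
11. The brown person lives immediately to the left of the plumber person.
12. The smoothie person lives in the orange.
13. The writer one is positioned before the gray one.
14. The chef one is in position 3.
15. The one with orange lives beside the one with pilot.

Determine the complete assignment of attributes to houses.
Solution:

House | Drink | Hobby | Pet | Job | Color
-----------------------------------------
  1   | tea | gardening | rabbit | nurse | brown
  2   | soda | hiking | dog | plumber | black
  3   | coffee | reading | parrot | chef | white
  4   | smoothie | painting | cat | writer | orange
  5   | juice | cooking | hamster | pilot | gray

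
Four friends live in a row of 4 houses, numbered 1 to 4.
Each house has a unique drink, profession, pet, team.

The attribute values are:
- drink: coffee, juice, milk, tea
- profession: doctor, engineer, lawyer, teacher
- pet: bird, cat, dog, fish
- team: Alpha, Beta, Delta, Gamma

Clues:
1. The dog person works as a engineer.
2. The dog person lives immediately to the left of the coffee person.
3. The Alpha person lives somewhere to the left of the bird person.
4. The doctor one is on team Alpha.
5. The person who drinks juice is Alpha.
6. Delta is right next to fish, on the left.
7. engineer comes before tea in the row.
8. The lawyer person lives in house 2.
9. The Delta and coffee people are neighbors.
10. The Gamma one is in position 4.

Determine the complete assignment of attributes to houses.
Solution:

House | Drink | Profession | Pet | Team
---------------------------------------
  1   | milk | engineer | dog | Delta
  2   | coffee | lawyer | fish | Beta
  3   | juice | doctor | cat | Alpha
  4   | tea | teacher | bird | Gamma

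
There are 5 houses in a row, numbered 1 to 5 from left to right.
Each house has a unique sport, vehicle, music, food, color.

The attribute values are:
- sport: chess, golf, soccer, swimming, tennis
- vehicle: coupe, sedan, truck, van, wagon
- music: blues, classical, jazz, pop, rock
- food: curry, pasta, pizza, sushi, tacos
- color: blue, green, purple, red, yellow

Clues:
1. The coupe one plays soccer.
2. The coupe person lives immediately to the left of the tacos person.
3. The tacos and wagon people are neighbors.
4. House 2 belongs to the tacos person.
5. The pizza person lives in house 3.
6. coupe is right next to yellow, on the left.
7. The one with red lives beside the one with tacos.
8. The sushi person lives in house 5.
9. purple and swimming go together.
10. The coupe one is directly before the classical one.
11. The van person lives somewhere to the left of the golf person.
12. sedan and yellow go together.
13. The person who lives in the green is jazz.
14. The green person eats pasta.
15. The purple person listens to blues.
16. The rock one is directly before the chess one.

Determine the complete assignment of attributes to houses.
Solution:

House | Sport | Vehicle | Music | Food | Color
----------------------------------------------
  1   | soccer | coupe | rock | curry | red
  2   | chess | sedan | classical | tacos | yellow
  3   | swimming | wagon | blues | pizza | purple
  4   | tennis | van | jazz | pasta | green
  5   | golf | truck | pop | sushi | blue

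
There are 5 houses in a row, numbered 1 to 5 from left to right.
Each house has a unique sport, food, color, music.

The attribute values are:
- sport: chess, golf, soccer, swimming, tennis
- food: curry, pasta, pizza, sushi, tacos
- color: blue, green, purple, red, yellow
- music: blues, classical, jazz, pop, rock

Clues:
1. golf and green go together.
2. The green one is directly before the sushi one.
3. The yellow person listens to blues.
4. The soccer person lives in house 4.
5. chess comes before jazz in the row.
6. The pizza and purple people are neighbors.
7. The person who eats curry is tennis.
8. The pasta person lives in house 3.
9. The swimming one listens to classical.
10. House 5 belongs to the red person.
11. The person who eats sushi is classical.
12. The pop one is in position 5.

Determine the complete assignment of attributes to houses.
Solution:

House | Sport | Food | Color | Music
------------------------------------
  1   | golf | pizza | green | rock
  2   | swimming | sushi | purple | classical
  3   | chess | pasta | yellow | blues
  4   | soccer | tacos | blue | jazz
  5   | tennis | curry | red | pop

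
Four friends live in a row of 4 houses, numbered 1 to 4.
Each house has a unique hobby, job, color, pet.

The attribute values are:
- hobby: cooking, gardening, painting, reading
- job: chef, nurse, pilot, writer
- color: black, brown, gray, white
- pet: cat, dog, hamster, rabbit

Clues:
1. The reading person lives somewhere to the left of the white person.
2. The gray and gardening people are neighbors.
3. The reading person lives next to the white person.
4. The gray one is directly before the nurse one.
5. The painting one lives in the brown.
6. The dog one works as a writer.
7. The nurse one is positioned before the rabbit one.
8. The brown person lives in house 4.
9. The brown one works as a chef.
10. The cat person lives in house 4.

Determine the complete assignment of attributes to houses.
Solution:

House | Hobby | Job | Color | Pet
---------------------------------
  1   | reading | writer | gray | dog
  2   | gardening | nurse | white | hamster
  3   | cooking | pilot | black | rabbit
  4   | painting | chef | brown | cat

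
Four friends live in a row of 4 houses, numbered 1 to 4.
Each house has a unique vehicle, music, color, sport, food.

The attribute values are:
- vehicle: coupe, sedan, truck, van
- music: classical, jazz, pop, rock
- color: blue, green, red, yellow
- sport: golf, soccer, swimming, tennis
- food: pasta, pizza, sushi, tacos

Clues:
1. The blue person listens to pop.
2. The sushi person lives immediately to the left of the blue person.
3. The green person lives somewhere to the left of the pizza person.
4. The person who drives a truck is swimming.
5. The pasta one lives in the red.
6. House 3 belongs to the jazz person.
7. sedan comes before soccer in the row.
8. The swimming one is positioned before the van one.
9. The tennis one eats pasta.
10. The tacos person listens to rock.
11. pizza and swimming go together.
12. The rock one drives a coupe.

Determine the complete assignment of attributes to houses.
Solution:

House | Vehicle | Music | Color | Sport | Food
----------------------------------------------
  1   | sedan | classical | green | golf | sushi
  2   | truck | pop | blue | swimming | pizza
  3   | van | jazz | red | tennis | pasta
  4   | coupe | rock | yellow | soccer | tacos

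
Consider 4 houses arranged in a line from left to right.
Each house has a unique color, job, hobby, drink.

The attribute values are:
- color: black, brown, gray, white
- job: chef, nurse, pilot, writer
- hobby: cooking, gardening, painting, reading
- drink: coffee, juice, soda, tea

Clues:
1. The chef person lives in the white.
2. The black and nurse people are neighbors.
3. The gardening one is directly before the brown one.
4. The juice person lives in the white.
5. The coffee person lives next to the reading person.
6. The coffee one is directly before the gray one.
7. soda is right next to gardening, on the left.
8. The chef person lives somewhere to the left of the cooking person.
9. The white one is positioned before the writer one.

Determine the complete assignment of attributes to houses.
Solution:

House | Color | Job | Hobby | Drink
-----------------------------------
  1   | black | pilot | painting | coffee
  2   | gray | nurse | reading | soda
  3   | white | chef | gardening | juice
  4   | brown | writer | cooking | tea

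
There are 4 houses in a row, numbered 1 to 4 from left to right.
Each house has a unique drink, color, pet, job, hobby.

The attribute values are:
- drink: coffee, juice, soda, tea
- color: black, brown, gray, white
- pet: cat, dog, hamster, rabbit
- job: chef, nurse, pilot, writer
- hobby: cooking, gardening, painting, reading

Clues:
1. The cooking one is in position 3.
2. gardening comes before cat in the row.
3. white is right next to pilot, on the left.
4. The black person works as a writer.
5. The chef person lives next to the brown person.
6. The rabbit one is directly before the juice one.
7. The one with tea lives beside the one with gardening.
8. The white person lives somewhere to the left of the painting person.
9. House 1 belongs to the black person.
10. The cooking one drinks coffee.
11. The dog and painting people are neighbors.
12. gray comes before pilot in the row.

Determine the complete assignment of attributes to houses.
Solution:

House | Drink | Color | Pet | Job | Hobby
-----------------------------------------
  1   | tea | black | rabbit | writer | reading
  2   | juice | gray | hamster | nurse | gardening
  3   | coffee | white | dog | chef | cooking
  4   | soda | brown | cat | pilot | painting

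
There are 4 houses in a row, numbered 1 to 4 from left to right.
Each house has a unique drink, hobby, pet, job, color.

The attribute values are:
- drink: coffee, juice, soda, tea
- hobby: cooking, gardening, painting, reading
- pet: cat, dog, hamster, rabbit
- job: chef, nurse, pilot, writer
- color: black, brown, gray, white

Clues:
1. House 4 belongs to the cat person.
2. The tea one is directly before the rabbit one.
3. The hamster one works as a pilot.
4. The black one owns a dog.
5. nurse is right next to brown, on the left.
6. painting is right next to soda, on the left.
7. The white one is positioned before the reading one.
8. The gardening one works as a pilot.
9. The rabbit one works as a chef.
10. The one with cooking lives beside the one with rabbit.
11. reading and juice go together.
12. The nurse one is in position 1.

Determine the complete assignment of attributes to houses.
Solution:

House | Drink | Hobby | Pet | Job | Color
-----------------------------------------
  1   | tea | cooking | dog | nurse | black
  2   | coffee | painting | rabbit | chef | brown
  3   | soda | gardening | hamster | pilot | white
  4   | juice | reading | cat | writer | gray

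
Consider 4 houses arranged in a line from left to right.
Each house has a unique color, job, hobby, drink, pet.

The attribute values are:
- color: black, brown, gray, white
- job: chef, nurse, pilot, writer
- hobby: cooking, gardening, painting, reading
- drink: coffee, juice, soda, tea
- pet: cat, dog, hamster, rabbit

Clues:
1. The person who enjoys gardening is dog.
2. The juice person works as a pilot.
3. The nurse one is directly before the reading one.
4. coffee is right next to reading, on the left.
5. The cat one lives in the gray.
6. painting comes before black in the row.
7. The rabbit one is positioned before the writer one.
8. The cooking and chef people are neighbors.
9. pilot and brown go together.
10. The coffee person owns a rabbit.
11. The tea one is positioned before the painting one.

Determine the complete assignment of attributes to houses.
Solution:

House | Color | Job | Hobby | Drink | Pet
-----------------------------------------
  1   | white | nurse | cooking | coffee | rabbit
  2   | gray | chef | reading | tea | cat
  3   | brown | pilot | painting | juice | hamster
  4   | black | writer | gardening | soda | dog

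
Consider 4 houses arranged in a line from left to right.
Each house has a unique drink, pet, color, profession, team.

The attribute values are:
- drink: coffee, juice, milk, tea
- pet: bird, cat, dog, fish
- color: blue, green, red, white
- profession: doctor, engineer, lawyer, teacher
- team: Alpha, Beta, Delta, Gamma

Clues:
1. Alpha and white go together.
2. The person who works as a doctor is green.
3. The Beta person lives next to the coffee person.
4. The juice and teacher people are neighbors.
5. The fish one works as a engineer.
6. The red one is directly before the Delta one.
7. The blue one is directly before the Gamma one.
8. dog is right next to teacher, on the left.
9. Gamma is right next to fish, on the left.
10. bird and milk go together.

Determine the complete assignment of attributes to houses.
Solution:

House | Drink | Pet | Color | Profession | Team
-----------------------------------------------
  1   | juice | dog | red | lawyer | Beta
  2   | coffee | cat | blue | teacher | Delta
  3   | milk | bird | green | doctor | Gamma
  4   | tea | fish | white | engineer | Alpha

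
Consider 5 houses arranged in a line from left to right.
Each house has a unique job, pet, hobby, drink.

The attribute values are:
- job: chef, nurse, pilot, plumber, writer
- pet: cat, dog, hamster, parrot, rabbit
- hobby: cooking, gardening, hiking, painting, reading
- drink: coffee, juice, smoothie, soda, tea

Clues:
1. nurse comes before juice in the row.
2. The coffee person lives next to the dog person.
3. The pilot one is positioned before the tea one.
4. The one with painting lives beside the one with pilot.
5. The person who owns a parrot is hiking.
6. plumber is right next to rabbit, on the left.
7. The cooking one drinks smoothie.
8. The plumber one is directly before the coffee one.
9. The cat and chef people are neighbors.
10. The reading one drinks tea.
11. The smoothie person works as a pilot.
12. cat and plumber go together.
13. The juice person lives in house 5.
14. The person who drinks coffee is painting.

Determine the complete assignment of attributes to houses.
Solution:

House | Job | Pet | Hobby | Drink
---------------------------------
  1   | plumber | cat | gardening | soda
  2   | chef | rabbit | painting | coffee
  3   | pilot | dog | cooking | smoothie
  4   | nurse | hamster | reading | tea
  5   | writer | parrot | hiking | juice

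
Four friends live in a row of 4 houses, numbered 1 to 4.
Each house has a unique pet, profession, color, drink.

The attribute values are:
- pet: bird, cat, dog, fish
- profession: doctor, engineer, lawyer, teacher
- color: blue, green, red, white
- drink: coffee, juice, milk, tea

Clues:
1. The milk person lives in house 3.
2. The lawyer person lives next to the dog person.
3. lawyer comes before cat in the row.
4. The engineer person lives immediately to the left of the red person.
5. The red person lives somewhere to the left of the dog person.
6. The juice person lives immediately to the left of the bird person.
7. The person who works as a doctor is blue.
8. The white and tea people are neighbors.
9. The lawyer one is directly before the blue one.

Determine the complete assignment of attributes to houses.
Solution:

House | Pet | Profession | Color | Drink
----------------------------------------
  1   | fish | engineer | white | juice
  2   | bird | lawyer | red | tea
  3   | dog | doctor | blue | milk
  4   | cat | teacher | green | coffee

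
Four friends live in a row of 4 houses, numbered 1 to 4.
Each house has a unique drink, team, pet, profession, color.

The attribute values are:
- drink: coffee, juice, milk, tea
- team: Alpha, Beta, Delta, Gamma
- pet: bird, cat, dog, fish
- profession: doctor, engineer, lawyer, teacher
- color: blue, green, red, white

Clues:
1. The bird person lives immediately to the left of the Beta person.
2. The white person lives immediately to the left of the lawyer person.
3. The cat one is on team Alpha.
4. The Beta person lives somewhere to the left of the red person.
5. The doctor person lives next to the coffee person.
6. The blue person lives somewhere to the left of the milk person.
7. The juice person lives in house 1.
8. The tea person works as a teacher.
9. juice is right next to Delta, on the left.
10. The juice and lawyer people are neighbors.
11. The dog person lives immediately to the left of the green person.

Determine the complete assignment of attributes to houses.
Solution:

House | Drink | Team | Pet | Profession | Color
-----------------------------------------------
  1   | juice | Gamma | dog | doctor | white
  2   | coffee | Delta | bird | lawyer | green
  3   | tea | Beta | fish | teacher | blue
  4   | milk | Alpha | cat | engineer | red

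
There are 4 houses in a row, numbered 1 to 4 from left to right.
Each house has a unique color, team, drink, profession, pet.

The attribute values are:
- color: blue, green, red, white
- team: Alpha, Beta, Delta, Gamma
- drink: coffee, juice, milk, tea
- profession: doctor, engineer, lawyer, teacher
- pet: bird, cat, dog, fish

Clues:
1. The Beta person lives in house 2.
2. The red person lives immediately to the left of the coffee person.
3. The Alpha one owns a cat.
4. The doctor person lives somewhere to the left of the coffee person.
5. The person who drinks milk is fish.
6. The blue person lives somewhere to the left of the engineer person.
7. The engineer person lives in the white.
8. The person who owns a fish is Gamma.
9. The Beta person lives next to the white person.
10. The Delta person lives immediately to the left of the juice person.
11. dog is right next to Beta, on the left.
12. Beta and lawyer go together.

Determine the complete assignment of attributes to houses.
Solution:

House | Color | Team | Drink | Profession | Pet
-----------------------------------------------
  1   | blue | Delta | tea | doctor | dog
  2   | red | Beta | juice | lawyer | bird
  3   | white | Alpha | coffee | engineer | cat
  4   | green | Gamma | milk | teacher | fish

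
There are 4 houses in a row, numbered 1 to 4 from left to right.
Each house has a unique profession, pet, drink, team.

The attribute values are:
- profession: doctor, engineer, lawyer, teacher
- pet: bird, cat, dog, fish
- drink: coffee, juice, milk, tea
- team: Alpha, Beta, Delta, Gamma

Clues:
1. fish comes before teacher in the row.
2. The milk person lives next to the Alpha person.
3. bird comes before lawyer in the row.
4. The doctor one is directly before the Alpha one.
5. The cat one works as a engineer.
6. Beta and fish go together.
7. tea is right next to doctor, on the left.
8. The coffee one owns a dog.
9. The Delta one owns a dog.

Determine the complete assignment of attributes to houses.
Solution:

House | Profession | Pet | Drink | Team
---------------------------------------
  1   | engineer | cat | tea | Gamma
  2   | doctor | fish | milk | Beta
  3   | teacher | bird | juice | Alpha
  4   | lawyer | dog | coffee | Delta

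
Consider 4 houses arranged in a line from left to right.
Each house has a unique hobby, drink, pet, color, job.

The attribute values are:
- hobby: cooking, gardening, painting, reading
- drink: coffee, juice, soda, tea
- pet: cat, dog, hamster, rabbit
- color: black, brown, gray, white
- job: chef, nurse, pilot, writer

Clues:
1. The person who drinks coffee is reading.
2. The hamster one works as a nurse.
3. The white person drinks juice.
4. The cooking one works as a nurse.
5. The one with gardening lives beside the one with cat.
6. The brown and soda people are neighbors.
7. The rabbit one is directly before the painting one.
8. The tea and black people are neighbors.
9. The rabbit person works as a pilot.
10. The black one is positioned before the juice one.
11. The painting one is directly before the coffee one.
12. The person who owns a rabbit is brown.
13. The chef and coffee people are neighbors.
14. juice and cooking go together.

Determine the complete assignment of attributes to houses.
Solution:

House | Hobby | Drink | Pet | Color | Job
-----------------------------------------
  1   | gardening | tea | rabbit | brown | pilot
  2   | painting | soda | cat | black | chef
  3   | reading | coffee | dog | gray | writer
  4   | cooking | juice | hamster | white | nurse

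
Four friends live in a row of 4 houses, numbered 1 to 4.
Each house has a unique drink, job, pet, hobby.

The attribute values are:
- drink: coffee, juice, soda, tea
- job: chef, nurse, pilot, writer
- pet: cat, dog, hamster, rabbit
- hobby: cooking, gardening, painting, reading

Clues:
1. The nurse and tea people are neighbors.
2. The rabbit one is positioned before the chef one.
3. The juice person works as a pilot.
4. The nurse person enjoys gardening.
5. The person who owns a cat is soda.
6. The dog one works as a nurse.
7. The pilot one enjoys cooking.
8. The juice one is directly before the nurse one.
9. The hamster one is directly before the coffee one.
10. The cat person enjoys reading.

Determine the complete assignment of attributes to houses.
Solution:

House | Drink | Job | Pet | Hobby
---------------------------------
  1   | juice | pilot | hamster | cooking
  2   | coffee | nurse | dog | gardening
  3   | tea | writer | rabbit | painting
  4   | soda | chef | cat | reading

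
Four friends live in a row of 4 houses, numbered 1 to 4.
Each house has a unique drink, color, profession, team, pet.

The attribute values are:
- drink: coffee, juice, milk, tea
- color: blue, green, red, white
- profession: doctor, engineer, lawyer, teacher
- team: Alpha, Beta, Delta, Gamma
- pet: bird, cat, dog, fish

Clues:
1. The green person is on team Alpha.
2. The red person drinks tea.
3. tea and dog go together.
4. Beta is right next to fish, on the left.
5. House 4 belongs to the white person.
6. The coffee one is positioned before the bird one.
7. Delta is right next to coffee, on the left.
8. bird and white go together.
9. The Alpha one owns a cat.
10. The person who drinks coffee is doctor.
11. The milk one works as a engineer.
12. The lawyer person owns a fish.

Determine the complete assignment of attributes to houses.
Solution:

House | Drink | Color | Profession | Team | Pet
-----------------------------------------------
  1   | tea | red | teacher | Beta | dog
  2   | juice | blue | lawyer | Delta | fish
  3   | coffee | green | doctor | Alpha | cat
  4   | milk | white | engineer | Gamma | bird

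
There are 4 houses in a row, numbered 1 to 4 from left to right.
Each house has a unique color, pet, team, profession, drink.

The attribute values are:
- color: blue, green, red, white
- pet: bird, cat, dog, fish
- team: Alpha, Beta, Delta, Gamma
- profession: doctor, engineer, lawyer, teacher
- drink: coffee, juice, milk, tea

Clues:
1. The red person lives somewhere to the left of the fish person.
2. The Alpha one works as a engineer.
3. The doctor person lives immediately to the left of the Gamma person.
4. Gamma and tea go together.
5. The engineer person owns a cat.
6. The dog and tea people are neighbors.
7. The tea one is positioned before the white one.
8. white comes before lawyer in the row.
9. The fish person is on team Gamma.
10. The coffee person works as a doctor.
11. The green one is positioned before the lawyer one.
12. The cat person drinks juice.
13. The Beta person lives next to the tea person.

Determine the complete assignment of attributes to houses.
Solution:

House | Color | Pet | Team | Profession | Drink
-----------------------------------------------
  1   | red | dog | Beta | doctor | coffee
  2   | green | fish | Gamma | teacher | tea
  3   | white | cat | Alpha | engineer | juice
  4   | blue | bird | Delta | lawyer | milk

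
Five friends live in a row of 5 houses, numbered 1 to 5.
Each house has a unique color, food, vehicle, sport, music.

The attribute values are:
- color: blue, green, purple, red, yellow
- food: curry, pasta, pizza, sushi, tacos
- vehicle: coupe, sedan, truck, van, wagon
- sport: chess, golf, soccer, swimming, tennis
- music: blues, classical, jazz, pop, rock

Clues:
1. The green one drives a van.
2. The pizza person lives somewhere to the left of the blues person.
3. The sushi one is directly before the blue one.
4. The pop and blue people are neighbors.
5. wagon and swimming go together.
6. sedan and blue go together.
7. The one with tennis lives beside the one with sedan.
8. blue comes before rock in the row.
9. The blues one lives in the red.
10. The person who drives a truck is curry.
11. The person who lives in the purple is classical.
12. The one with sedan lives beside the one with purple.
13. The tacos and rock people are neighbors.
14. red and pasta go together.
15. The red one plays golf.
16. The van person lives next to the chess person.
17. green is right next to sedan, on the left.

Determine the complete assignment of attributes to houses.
Solution:

House | Color | Food | Vehicle | Sport | Music
----------------------------------------------
  1   | green | sushi | van | tennis | pop
  2   | blue | pizza | sedan | chess | jazz
  3   | purple | tacos | wagon | swimming | classical
  4   | yellow | curry | truck | soccer | rock
  5   | red | pasta | coupe | golf | blues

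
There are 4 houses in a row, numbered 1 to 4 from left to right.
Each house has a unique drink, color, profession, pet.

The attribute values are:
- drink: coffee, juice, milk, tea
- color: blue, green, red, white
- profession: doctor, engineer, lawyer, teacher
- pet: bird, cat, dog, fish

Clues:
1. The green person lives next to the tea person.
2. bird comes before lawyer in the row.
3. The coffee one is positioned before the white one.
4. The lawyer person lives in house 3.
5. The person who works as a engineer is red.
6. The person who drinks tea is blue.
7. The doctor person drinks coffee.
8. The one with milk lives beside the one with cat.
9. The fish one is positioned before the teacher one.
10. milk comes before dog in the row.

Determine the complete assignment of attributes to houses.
Solution:

House | Drink | Color | Profession | Pet
----------------------------------------
  1   | milk | red | engineer | bird
  2   | coffee | green | doctor | cat
  3   | tea | blue | lawyer | fish
  4   | juice | white | teacher | dog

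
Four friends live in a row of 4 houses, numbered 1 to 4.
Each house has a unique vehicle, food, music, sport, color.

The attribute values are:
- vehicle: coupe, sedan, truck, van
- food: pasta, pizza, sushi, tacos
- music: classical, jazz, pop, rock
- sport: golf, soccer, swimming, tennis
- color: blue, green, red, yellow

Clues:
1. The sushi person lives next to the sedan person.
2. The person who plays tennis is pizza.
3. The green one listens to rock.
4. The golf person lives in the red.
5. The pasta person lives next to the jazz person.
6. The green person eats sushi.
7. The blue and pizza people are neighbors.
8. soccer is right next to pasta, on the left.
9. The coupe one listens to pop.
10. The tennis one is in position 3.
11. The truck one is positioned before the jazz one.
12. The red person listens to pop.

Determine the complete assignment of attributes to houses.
Solution:

House | Vehicle | Food | Music | Sport | Color
----------------------------------------------
  1   | truck | sushi | rock | soccer | green
  2   | sedan | pasta | classical | swimming | blue
  3   | van | pizza | jazz | tennis | yellow
  4   | coupe | tacos | pop | golf | red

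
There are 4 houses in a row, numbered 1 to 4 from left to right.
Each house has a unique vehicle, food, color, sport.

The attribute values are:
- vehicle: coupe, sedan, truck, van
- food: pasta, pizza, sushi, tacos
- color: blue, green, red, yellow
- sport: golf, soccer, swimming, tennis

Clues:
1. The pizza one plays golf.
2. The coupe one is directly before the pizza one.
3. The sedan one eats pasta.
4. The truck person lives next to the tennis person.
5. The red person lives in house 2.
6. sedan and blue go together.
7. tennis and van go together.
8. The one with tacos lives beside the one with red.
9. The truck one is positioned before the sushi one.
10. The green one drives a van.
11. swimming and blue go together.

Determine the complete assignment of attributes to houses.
Solution:

House | Vehicle | Food | Color | Sport
--------------------------------------
  1   | coupe | tacos | yellow | soccer
  2   | truck | pizza | red | golf
  3   | van | sushi | green | tennis
  4   | sedan | pasta | blue | swimming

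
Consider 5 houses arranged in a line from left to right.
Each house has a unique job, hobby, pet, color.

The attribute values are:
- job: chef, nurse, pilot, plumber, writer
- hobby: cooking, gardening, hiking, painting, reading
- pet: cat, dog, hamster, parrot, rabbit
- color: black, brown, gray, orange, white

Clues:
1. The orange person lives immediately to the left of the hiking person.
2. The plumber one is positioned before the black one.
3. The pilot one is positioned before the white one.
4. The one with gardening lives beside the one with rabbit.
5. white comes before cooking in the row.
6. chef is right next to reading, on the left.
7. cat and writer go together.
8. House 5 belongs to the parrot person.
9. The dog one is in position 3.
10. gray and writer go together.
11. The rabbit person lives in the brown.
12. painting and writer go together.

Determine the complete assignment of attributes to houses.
Solution:

House | Job | Hobby | Pet | Color
---------------------------------
  1   | pilot | gardening | hamster | orange
  2   | chef | hiking | rabbit | brown
  3   | plumber | reading | dog | white
  4   | writer | painting | cat | gray
  5   | nurse | cooking | parrot | black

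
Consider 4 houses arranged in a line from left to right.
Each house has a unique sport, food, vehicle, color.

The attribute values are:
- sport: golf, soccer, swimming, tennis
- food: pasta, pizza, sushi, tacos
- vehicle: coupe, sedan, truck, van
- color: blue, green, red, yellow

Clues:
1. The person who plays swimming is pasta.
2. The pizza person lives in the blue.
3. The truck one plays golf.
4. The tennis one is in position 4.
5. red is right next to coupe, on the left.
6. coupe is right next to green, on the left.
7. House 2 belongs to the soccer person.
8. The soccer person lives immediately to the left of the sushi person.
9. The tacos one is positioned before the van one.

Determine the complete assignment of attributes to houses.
Solution:

House | Sport | Food | Vehicle | Color
--------------------------------------
  1   | swimming | pasta | sedan | red
  2   | soccer | tacos | coupe | yellow
  3   | golf | sushi | truck | green
  4   | tennis | pizza | van | blue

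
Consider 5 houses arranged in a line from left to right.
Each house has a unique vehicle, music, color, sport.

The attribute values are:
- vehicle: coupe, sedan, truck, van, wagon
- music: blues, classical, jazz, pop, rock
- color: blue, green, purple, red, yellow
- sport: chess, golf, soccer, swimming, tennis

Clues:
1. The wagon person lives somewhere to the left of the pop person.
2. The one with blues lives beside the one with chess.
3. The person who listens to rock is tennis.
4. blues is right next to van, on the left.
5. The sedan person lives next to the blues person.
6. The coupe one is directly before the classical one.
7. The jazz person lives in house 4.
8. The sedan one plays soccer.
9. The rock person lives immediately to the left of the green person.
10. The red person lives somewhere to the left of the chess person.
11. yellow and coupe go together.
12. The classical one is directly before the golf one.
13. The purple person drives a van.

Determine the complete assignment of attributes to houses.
Solution:

House | Vehicle | Music | Color | Sport
---------------------------------------
  1   | coupe | rock | yellow | tennis
  2   | sedan | classical | green | soccer
  3   | wagon | blues | red | golf
  4   | van | jazz | purple | chess
  5   | truck | pop | blue | swimming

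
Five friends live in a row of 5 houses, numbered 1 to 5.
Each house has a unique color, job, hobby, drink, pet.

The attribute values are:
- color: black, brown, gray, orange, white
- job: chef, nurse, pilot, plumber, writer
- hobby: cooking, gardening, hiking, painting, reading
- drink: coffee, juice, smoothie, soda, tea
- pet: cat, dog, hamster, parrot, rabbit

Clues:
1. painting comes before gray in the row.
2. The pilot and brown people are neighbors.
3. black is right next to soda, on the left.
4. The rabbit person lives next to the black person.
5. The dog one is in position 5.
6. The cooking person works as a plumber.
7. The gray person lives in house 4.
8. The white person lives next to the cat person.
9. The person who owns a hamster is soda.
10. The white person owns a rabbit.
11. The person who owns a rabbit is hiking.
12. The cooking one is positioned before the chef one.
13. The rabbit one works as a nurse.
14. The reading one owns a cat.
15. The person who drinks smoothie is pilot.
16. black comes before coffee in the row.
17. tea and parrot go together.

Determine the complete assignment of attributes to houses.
Solution:

House | Color | Job | Hobby | Drink | Pet
-----------------------------------------
  1   | white | nurse | hiking | juice | rabbit
  2   | black | pilot | reading | smoothie | cat
  3   | brown | writer | painting | soda | hamster
  4   | gray | plumber | cooking | tea | parrot
  5   | orange | chef | gardening | coffee | dog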